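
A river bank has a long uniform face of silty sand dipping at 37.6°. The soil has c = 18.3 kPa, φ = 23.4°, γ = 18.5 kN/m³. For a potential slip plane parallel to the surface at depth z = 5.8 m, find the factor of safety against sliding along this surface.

FS = 0.91

For an infinite slope with a slip plane parallel to the surface (no pore pressure): FS = [c + γz cos²β tanφ] / [γz sinβ cosβ].
γz = 18.5·5.8 = 107.30 kN/m²
Numerator = 18.3 + 107.30·cos²37.6°·tan23.4° = 18.3 + 107.30·0.6277·0.4327 = 47.447 kPa
Denominator = 107.30·sin37.6°·cos37.6° = 107.30·0.6101·0.7923 = 51.870 kPa
FS = 47.447 / 51.870 = 0.915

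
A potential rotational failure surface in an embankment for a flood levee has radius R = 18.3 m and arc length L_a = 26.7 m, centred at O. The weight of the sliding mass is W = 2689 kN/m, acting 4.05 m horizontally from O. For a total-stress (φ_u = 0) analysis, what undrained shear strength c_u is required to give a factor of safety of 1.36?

c_u = 30.3 kPa

FS = c_u·L_a·R / (W·d), so c_u = FS·W·d / (L_a·R).
c_u = 1.36·2689·4.05 / (26.70·18.3) = 14811.0 / 488.61 = 30.31 kPa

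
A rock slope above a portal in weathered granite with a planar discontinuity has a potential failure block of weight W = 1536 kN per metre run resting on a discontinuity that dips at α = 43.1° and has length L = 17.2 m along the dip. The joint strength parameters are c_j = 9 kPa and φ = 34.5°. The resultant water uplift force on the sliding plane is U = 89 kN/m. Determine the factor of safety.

Resolving the block weight along and normal to the plane and applying the Mohr–Coulomb strength on the joint:
N' = W cosα − U = 1536·cos43.1° − 89 = 1032.5 kN/m
Driving force T = W sinα = 1536·sin43.1° = 1049.5 kN/m
Resisting force R = c_j·L + N'·tanφ = 9·17.2 + 1032.5·tan34.5° = 154.8 + 709.6 = 864.4 kN/m
FS = R / T = 864.4 / 1049.5 = 0.824

FS = 0.82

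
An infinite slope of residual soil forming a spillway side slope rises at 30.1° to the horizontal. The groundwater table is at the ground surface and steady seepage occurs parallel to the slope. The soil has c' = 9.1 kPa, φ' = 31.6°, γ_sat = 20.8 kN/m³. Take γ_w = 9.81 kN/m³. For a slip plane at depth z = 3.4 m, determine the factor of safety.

FS = 0.86

With seepage parallel to the slope and the water table at the surface, the effective normal stress on the slip plane uses the buoyant unit weight γ' = γ_sat − γ_w while the driving shear stress uses γ_sat:
FS = [c' + γ' z cos²β tanφ'] / [γ_sat z sinβ cosβ]
γ' = 20.8 − 9.81 = 10.99 kN/m³
Numerator = 9.1 + 10.99·3.4·cos²30.1°·tan31.6° = 9.1 + 10.99·3.4·0.7485·0.6152 = 26.306 kPa
Denominator = 20.8·3.4·sin30.1°·cos30.1° = 20.8·3.4·0.5015·0.8652 = 30.684 kPa
FS = 26.306 / 30.684 = 0.857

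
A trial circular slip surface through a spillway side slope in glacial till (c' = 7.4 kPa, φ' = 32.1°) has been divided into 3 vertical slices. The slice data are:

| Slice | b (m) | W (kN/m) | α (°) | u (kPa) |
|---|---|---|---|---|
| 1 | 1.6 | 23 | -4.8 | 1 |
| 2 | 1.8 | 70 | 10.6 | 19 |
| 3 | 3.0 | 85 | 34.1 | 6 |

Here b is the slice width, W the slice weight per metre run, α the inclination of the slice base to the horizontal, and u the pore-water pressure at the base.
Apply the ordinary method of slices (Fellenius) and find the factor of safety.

FS = 2.00

Ordinary method of slices: FS = Σ[c'·Δl_i + (W_i cosα_i − u_i·Δl_i)·tanφ'] / Σ W_i sinα_i, with Δl_i = b_i / cosα_i.
Slice 1: Δl = 1.6/cos(-4.8°) = 1.606 m; N'_1 = 23·cos(-4.8°) − 1·1.606 = 21.3; c'Δl = 11.88; W sinα = -1.9
Slice 2: Δl = 1.8/cos10.6° = 1.831 m; N'_2 = 70·cos10.6° − 19·1.831 = 34.0; c'Δl = 13.55; W sinα = 12.9
Slice 3: Δl = 3.0/cos34.1° = 3.623 m; N'_3 = 85·cos34.1° − 6·3.623 = 48.6; c'Δl = 26.81; W sinα = 47.7
Σc'Δl = 52.2 kN/m; ΣN' = 104.0 kN/m; ΣW sinα = 58.6 kN/m
Resisting = 52.2 + 104.0·tan32.1° = 52.2 + 65.2 = 117.5 kN/m
FS = 117.5 / 58.6 = 2.004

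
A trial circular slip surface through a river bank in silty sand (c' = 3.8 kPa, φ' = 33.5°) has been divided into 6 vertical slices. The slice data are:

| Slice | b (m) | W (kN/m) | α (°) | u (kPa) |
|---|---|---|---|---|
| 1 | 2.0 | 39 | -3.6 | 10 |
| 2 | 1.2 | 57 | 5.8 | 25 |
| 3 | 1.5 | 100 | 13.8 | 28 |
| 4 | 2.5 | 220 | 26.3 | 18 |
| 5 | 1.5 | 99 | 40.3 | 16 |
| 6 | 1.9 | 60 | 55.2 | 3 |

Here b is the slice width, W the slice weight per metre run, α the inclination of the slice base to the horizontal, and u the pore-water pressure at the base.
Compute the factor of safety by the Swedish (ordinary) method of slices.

Ordinary method of slices: FS = Σ[c'·Δl_i + (W_i cosα_i − u_i·Δl_i)·tanφ'] / Σ W_i sinα_i, with Δl_i = b_i / cosα_i.
Slice 1: Δl = 2.0/cos(-3.6°) = 2.004 m; N'_1 = 39·cos(-3.6°) − 10·2.004 = 18.9; c'Δl = 7.62; W sinα = -2.4
Slice 2: Δl = 1.2/cos5.8° = 1.206 m; N'_2 = 57·cos5.8° − 25·1.206 = 26.6; c'Δl = 4.58; W sinα = 5.8
Slice 3: Δl = 1.5/cos13.8° = 1.545 m; N'_3 = 100·cos13.8° − 28·1.545 = 53.9; c'Δl = 5.87; W sinα = 23.9
Slice 4: Δl = 2.5/cos26.3° = 2.789 m; N'_4 = 220·cos26.3° − 18·2.789 = 147.0; c'Δl = 10.60; W sinα = 97.5
Slice 5: Δl = 1.5/cos40.3° = 1.967 m; N'_5 = 99·cos40.3° − 16·1.967 = 44.0; c'Δl = 7.47; W sinα = 64.0
Slice 6: Δl = 1.9/cos55.2° = 3.329 m; N'_6 = 60·cos55.2° − 3·3.329 = 24.3; c'Δl = 12.65; W sinα = 49.3
Σc'Δl = 48.8 kN/m; ΣN' = 314.6 kN/m; ΣW sinα = 237.9 kN/m
Resisting = 48.8 + 314.6·tan33.5° = 48.8 + 208.2 = 257.0 kN/m
FS = 257.0 / 237.9 = 1.080

FS = 1.08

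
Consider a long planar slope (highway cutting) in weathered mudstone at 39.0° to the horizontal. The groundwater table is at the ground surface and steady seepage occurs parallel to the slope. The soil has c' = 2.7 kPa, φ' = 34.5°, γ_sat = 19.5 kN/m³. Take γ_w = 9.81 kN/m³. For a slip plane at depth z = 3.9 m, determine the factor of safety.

FS = 0.49

With seepage parallel to the slope and the water table at the surface, the effective normal stress on the slip plane uses the buoyant unit weight γ' = γ_sat − γ_w while the driving shear stress uses γ_sat:
FS = [c' + γ' z cos²β tanφ'] / [γ_sat z sinβ cosβ]
γ' = 19.5 − 9.81 = 9.69 kN/m³
Numerator = 2.7 + 9.69·3.9·cos²39.0°·tan34.5° = 2.7 + 9.69·3.9·0.6040·0.6873 = 18.387 kPa
Denominator = 19.5·3.9·sin39.0°·cos39.0° = 19.5·3.9·0.6293·0.7771 = 37.194 kPa
FS = 18.387 / 37.194 = 0.494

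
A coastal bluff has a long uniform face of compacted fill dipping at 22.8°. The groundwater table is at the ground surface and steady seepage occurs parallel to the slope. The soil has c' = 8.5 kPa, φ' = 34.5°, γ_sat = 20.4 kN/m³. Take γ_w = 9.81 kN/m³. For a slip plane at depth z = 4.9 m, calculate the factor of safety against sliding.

FS = 1.09

With seepage parallel to the slope and the water table at the surface, the effective normal stress on the slip plane uses the buoyant unit weight γ' = γ_sat − γ_w while the driving shear stress uses γ_sat:
FS = [c' + γ' z cos²β tanφ'] / [γ_sat z sinβ cosβ]
γ' = 20.4 − 9.81 = 10.59 kN/m³
Numerator = 8.5 + 10.59·4.9·cos²22.8°·tan34.5° = 8.5 + 10.59·4.9·0.8498·0.6873 = 38.808 kPa
Denominator = 20.4·4.9·sin22.8°·cos22.8° = 20.4·4.9·0.3875·0.9219 = 35.709 kPa
FS = 38.808 / 35.709 = 1.087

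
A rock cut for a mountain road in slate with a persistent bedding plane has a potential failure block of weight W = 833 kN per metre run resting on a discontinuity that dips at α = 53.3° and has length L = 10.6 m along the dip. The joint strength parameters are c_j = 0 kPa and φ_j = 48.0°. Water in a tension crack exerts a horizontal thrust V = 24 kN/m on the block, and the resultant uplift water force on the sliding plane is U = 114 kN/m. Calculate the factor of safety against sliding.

Resolving the block weight along and normal to the plane and applying the Mohr–Coulomb strength on the joint:
N' = W cosα − U − V sinα = 833·cos53.3° − 114 − 24·sin53.3° = 364.6 kN/m
Driving force T = W sinα + V cosα = 833·sin53.3° + 24·cos53.3° = 682.2 kN/m
Resisting force R = c_j·L + N'·tanφ_j = 0·10.6 + 364.6·tan48.0° = 0.0 + 404.9 = 404.9 kN/m
FS = R / T = 404.9 / 682.2 = 0.594

FS = 0.59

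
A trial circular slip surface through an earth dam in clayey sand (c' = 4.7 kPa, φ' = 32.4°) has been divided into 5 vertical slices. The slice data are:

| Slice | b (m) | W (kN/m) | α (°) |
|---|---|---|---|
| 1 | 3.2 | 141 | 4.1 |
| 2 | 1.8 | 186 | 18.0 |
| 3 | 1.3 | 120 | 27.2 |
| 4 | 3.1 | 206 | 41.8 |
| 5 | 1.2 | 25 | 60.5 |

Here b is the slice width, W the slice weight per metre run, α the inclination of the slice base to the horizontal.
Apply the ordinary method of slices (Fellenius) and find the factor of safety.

FS = 1.55

Ordinary method of slices: FS = Σ[c'·Δl_i + (W_i cosα_i)·tanφ'] / Σ W_i sinα_i, with Δl_i = b_i / cosα_i.
Slice 1: Δl = 3.2/cos4.1° = 3.208 m; N'_1 = 141·cos4.1° = 140.6; c'Δl = 15.08; W sinα = 10.1
Slice 2: Δl = 1.8/cos18.0° = 1.893 m; N'_2 = 186·cos18.0° = 176.9; c'Δl = 8.90; W sinα = 57.5
Slice 3: Δl = 1.3/cos27.2° = 1.462 m; N'_3 = 120·cos27.2° = 106.7; c'Δl = 6.87; W sinα = 54.9
Slice 4: Δl = 3.1/cos41.8° = 4.158 m; N'_4 = 206·cos41.8° = 153.6; c'Δl = 19.54; W sinα = 137.3
Slice 5: Δl = 1.2/cos60.5° = 2.437 m; N'_5 = 25·cos60.5° = 12.3; c'Δl = 11.45; W sinα = 21.8
Σc'Δl = 61.8 kN/m; ΣN' = 590.1 kN/m; ΣW sinα = 281.5 kN/m
Resisting = 61.8 + 590.1·tan32.4° = 61.8 + 374.5 = 436.4 kN/m
FS = 436.4 / 281.5 = 1.550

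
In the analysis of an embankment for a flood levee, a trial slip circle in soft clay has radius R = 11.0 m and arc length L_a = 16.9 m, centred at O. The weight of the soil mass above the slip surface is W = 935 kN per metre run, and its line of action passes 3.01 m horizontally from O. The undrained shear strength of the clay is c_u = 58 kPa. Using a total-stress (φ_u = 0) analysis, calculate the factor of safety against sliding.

FS = 3.83

Taking moments about the centre O, the resisting moment is provided by the undrained shear strength acting along the arc:
M_R = c_u·L_a·R = 58·16.90·11.0 = 10782.2 kN·m/m
M_D = W·d = 935·3.01 = 2814.3 kN·m/m
FS = M_R / M_D = 10782.2 / 2814.3 = 3.831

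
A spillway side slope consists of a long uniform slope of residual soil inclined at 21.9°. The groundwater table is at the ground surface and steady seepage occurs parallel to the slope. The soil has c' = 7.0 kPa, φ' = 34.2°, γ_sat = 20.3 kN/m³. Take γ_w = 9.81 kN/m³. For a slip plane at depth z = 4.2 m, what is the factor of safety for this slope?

FS = 1.11

With seepage parallel to the slope and the water table at the surface, the effective normal stress on the slip plane uses the buoyant unit weight γ' = γ_sat − γ_w while the driving shear stress uses γ_sat:
FS = [c' + γ' z cos²β tanφ'] / [γ_sat z sinβ cosβ]
γ' = 20.3 − 9.81 = 10.49 kN/m³
Numerator = 7.0 + 10.49·4.2·cos²21.9°·tan34.2° = 7.0 + 10.49·4.2·0.8609·0.6796 = 32.776 kPa
Denominator = 20.3·4.2·sin21.9°·cos21.9° = 20.3·4.2·0.3730·0.9278 = 29.506 kPa
FS = 32.776 / 29.506 = 1.111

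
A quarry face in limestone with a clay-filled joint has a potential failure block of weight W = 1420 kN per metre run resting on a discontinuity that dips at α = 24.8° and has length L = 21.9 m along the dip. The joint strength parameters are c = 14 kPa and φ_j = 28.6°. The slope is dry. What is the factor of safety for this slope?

FS = 1.69

Resolving the block weight along and normal to the plane and applying the Mohr–Coulomb strength on the joint:
N' = W cosα = 1420·cos24.8° = 1289.0 kN/m
Driving force T = W sinα = 1420·sin24.8° = 595.6 kN/m
Resisting force R = c·L + N'·tanφ_j = 14·21.9 + 1289.0·tan28.6° = 306.6 + 702.8 = 1009.4 kN/m
FS = R / T = 1009.4 / 595.6 = 1.695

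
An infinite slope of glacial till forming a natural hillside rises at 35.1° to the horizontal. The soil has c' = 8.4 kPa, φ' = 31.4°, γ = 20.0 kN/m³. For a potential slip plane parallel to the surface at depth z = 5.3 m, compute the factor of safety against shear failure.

For an infinite slope with a slip plane parallel to the surface (no pore pressure): FS = [c' + γz cos²β tanφ'] / [γz sinβ cosβ].
γz = 20.0·5.3 = 106.00 kN/m²
Numerator = 8.4 + 106.00·cos²35.1°·tan31.4° = 8.4 + 106.00·0.6694·0.6104 = 51.710 kPa
Denominator = 106.00·sin35.1°·cos35.1° = 106.00·0.5750·0.8181 = 49.867 kPa
FS = 51.710 / 49.867 = 1.037

FS = 1.04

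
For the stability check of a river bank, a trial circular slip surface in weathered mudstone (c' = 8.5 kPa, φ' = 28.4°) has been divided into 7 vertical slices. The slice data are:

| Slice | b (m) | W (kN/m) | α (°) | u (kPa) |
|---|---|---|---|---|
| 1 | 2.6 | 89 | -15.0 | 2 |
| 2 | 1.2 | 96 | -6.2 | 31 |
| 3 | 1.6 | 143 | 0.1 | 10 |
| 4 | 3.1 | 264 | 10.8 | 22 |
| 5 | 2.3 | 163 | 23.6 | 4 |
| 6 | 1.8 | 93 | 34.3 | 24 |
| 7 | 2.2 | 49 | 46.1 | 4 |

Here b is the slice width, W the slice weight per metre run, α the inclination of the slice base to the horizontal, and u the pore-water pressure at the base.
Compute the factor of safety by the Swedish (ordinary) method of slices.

Ordinary method of slices: FS = Σ[c'·Δl_i + (W_i cosα_i − u_i·Δl_i)·tanφ'] / Σ W_i sinα_i, with Δl_i = b_i / cosα_i.
Slice 1: Δl = 2.6/cos(-15.0°) = 2.692 m; N'_1 = 89·cos(-15.0°) − 2·2.692 = 80.6; c'Δl = 22.88; W sinα = -23.0
Slice 2: Δl = 1.2/cos(-6.2°) = 1.207 m; N'_2 = 96·cos(-6.2°) − 31·1.207 = 58.0; c'Δl = 10.26; W sinα = -10.4
Slice 3: Δl = 1.6/cos0.1° = 1.600 m; N'_3 = 143·cos0.1° − 10·1.600 = 127.0; c'Δl = 13.60; W sinα = 0.2
Slice 4: Δl = 3.1/cos10.8° = 3.156 m; N'_4 = 264·cos10.8° − 22·3.156 = 189.9; c'Δl = 26.83; W sinα = 49.5
Slice 5: Δl = 2.3/cos23.6° = 2.510 m; N'_5 = 163·cos23.6° − 4·2.510 = 139.3; c'Δl = 21.33; W sinα = 65.3
Slice 6: Δl = 1.8/cos34.3° = 2.179 m; N'_6 = 93·cos34.3° − 24·2.179 = 24.5; c'Δl = 18.52; W sinα = 52.4
Slice 7: Δl = 2.2/cos46.1° = 3.173 m; N'_7 = 49·cos46.1° − 4·3.173 = 21.3; c'Δl = 26.97; W sinα = 35.3
Σc'Δl = 140.4 kN/m; ΣN' = 640.6 kN/m; ΣW sinα = 169.3 kN/m
Resisting = 140.4 + 640.6·tan28.4° = 140.4 + 346.4 = 486.8 kN/m
FS = 486.8 / 169.3 = 2.875

FS = 2.88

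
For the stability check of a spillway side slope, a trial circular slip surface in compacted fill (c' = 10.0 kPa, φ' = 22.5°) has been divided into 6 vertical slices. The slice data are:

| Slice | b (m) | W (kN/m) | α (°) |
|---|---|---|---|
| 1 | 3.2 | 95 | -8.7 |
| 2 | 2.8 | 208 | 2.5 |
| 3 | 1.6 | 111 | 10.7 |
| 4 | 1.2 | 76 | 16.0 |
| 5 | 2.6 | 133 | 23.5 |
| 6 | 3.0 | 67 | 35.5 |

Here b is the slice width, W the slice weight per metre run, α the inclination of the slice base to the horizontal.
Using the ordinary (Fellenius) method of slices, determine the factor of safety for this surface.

FS = 3.34

Ordinary method of slices: FS = Σ[c'·Δl_i + (W_i cosα_i)·tanφ'] / Σ W_i sinα_i, with Δl_i = b_i / cosα_i.
Slice 1: Δl = 3.2/cos(-8.7°) = 3.237 m; N'_1 = 95·cos(-8.7°) = 93.9; c'Δl = 32.37; W sinα = -14.4
Slice 2: Δl = 2.8/cos2.5° = 2.803 m; N'_2 = 208·cos2.5° = 207.8; c'Δl = 28.03; W sinα = 9.1
Slice 3: Δl = 1.6/cos10.7° = 1.628 m; N'_3 = 111·cos10.7° = 109.1; c'Δl = 16.28; W sinα = 20.6
Slice 4: Δl = 1.2/cos16.0° = 1.248 m; N'_4 = 76·cos16.0° = 73.1; c'Δl = 12.48; W sinα = 20.9
Slice 5: Δl = 2.6/cos23.5° = 2.835 m; N'_5 = 133·cos23.5° = 122.0; c'Δl = 28.35; W sinα = 53.0
Slice 6: Δl = 3.0/cos35.5° = 3.685 m; N'_6 = 67·cos35.5° = 54.5; c'Δl = 36.85; W sinα = 38.9
Σc'Δl = 154.4 kN/m; ΣN' = 660.3 kN/m; ΣW sinα = 128.2 kN/m
Resisting = 154.4 + 660.3·tan22.5° = 154.4 + 273.5 = 427.9 kN/m
FS = 427.9 / 128.2 = 3.338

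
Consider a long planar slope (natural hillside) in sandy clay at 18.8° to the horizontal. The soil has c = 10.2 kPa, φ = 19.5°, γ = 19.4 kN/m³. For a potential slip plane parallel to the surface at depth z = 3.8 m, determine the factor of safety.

For an infinite slope with a slip plane parallel to the surface (no pore pressure): FS = [c + γz cos²β tanφ] / [γz sinβ cosβ].
γz = 19.4·3.8 = 73.72 kN/m²
Numerator = 10.2 + 73.72·cos²18.8°·tan19.5° = 10.2 + 73.72·0.8961·0.3541 = 33.594 kPa
Denominator = 73.72·sin18.8°·cos18.8° = 73.72·0.3223·0.9466 = 22.490 kPa
FS = 33.594 / 22.490 = 1.494

FS = 1.49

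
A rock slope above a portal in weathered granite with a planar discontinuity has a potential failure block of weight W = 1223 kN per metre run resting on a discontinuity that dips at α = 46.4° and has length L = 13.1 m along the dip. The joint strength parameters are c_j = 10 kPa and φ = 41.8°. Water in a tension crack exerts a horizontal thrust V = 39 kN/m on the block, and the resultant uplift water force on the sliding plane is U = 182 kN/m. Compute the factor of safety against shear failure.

FS = 0.76

Resolving the block weight along and normal to the plane and applying the Mohr–Coulomb strength on the joint:
N' = W cosα − U − V sinα = 1223·cos46.4° − 182 − 39·sin46.4° = 633.2 kN/m
Driving force T = W sinα + V cosα = 1223·sin46.4° + 39·cos46.4° = 912.6 kN/m
Resisting force R = c_j·L + N'·tanφ = 10·13.1 + 633.2·tan41.8° = 131.0 + 566.1 = 697.1 kN/m
FS = R / T = 697.1 / 912.6 = 0.764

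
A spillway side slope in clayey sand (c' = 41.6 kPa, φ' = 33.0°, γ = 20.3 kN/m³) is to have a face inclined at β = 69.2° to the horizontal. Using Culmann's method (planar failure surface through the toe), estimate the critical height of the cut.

H_c = 33.29 m

Culmann's analysis gives the critical failure plane at α_cr = (β + φ')/2 = (69.2 + 33.0)/2 = 51.1°, and the critical height
H_c = (4c'/γ) · sinβ cosφ' / [1 − cos(β − φ')]
    = (4·41.6/20.3) · sin69.2°·cos33.0° / [1 − cos(36.2°)]
    = 8.197 · 0.9348·0.8387 / [1 − 0.8070]
    = 8.197 · 0.7840 / 0.1930
    = 33.29 m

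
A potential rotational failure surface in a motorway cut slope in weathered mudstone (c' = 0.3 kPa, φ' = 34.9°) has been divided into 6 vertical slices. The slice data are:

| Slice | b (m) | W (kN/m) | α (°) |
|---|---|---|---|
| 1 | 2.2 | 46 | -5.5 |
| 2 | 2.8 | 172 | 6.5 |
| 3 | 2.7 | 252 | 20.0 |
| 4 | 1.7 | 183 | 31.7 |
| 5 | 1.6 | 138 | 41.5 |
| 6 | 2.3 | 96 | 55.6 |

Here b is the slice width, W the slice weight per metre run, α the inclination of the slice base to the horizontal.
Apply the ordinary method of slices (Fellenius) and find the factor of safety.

Ordinary method of slices: FS = Σ[c'·Δl_i + (W_i cosα_i)·tanφ'] / Σ W_i sinα_i, with Δl_i = b_i / cosα_i.
Slice 1: Δl = 2.2/cos(-5.5°) = 2.210 m; N'_1 = 46·cos(-5.5°) = 45.8; c'Δl = 0.66; W sinα = -4.4
Slice 2: Δl = 2.8/cos6.5° = 2.818 m; N'_2 = 172·cos6.5° = 170.9; c'Δl = 0.85; W sinα = 19.5
Slice 3: Δl = 2.7/cos20.0° = 2.873 m; N'_3 = 252·cos20.0° = 236.8; c'Δl = 0.86; W sinα = 86.2
Slice 4: Δl = 1.7/cos31.7° = 1.998 m; N'_4 = 183·cos31.7° = 155.7; c'Δl = 0.60; W sinα = 96.2
Slice 5: Δl = 1.6/cos41.5° = 2.136 m; N'_5 = 138·cos41.5° = 103.4; c'Δl = 0.64; W sinα = 91.4
Slice 6: Δl = 2.3/cos55.6° = 4.071 m; N'_6 = 96·cos55.6° = 54.2; c'Δl = 1.22; W sinα = 79.2
Σc'Δl = 4.8 kN/m; ΣN' = 766.8 kN/m; ΣW sinα = 368.1 kN/m
Resisting = 4.8 + 766.8·tan34.9° = 4.8 + 534.9 = 539.7 kN/m
FS = 539.7 / 368.1 = 1.466

FS = 1.47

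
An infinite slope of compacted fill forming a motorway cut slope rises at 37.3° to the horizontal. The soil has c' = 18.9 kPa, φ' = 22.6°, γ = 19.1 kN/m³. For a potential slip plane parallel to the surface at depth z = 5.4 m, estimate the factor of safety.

For an infinite slope with a slip plane parallel to the surface (no pore pressure): FS = [c' + γz cos²β tanφ'] / [γz sinβ cosβ].
γz = 19.1·5.4 = 103.14 kN/m²
Numerator = 18.9 + 103.14·cos²37.3°·tan22.6° = 18.9 + 103.14·0.6328·0.4163 = 46.067 kPa
Denominator = 103.14·sin37.3°·cos37.3° = 103.14·0.6060·0.7955 = 49.718 kPa
FS = 46.067 / 49.718 = 0.927

FS = 0.93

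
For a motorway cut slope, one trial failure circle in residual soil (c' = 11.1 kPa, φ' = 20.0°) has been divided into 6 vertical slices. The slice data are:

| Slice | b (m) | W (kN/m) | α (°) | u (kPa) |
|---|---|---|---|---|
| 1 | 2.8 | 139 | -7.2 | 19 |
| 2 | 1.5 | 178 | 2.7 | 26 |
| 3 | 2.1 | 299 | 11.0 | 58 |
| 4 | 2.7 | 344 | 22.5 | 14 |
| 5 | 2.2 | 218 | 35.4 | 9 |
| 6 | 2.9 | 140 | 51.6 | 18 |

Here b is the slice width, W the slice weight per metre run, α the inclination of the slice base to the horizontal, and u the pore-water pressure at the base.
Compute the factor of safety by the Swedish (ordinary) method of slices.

Ordinary method of slices: FS = Σ[c'·Δl_i + (W_i cosα_i − u_i·Δl_i)·tanφ'] / Σ W_i sinα_i, with Δl_i = b_i / cosα_i.
Slice 1: Δl = 2.8/cos(-7.2°) = 2.822 m; N'_1 = 139·cos(-7.2°) − 19·2.822 = 84.3; c'Δl = 31.33; W sinα = -17.4
Slice 2: Δl = 1.5/cos2.7° = 1.502 m; N'_2 = 178·cos2.7° − 26·1.502 = 138.8; c'Δl = 16.67; W sinα = 8.4
Slice 3: Δl = 2.1/cos11.0° = 2.139 m; N'_3 = 299·cos11.0° − 58·2.139 = 169.4; c'Δl = 23.75; W sinα = 57.1
Slice 4: Δl = 2.7/cos22.5° = 2.922 m; N'_4 = 344·cos22.5° − 14·2.922 = 276.9; c'Δl = 32.44; W sinα = 131.6
Slice 5: Δl = 2.2/cos35.4° = 2.699 m; N'_5 = 218·cos35.4° − 9·2.699 = 153.4; c'Δl = 29.96; W sinα = 126.3
Slice 6: Δl = 2.9/cos51.6° = 4.669 m; N'_6 = 140·cos51.6° − 18·4.669 = 2.9; c'Δl = 51.82; W sinα = 109.7
Σc'Δl = 186.0 kN/m; ΣN' = 825.7 kN/m; ΣW sinα = 415.7 kN/m
Resisting = 186.0 + 825.7·tan20.0° = 186.0 + 300.5 = 486.5 kN/m
FS = 486.5 / 415.7 = 1.170

FS = 1.17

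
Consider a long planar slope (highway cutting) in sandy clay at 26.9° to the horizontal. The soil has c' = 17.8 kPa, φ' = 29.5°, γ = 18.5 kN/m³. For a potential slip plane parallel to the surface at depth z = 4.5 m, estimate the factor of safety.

FS = 1.65

For an infinite slope with a slip plane parallel to the surface (no pore pressure): FS = [c' + γz cos²β tanφ'] / [γz sinβ cosβ].
γz = 18.5·4.5 = 83.25 kN/m²
Numerator = 17.8 + 83.25·cos²26.9°·tan29.5° = 17.8 + 83.25·0.7953·0.5658 = 55.259 kPa
Denominator = 83.25·sin26.9°·cos26.9° = 83.25·0.4524·0.8918 = 33.590 kPa
FS = 55.259 / 33.590 = 1.645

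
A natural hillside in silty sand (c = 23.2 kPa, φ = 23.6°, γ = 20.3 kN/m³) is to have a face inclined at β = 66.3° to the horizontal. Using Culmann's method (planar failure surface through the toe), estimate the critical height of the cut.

H_c = 14.47 m

Culmann's analysis gives the critical failure plane at α_cr = (β + φ)/2 = (66.3 + 23.6)/2 = 45.0°, and the critical height
H_c = (4c/γ) · sinβ cosφ / [1 − cos(β − φ)]
    = (4·23.2/20.3) · sin66.3°·cos23.6° / [1 − cos(42.7°)]
    = 4.571 · 0.9157·0.9164 / [1 − 0.7349]
    = 4.571 · 0.8391 / 0.2651
    = 14.47 m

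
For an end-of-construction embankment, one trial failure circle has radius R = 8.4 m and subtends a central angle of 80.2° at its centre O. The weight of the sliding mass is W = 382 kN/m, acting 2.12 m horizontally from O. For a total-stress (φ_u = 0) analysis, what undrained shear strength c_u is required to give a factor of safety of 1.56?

FS = c_u·L_a·R / (W·d), so c_u = FS·W·d / (L_a·R).
Arc length L_a = R·θ = 8.4·(80.2°·π/180) = 8.4·1.3998 = 11.76 m
c_u = 1.56·382·2.12 / (11.76·8.4) = 1263.4 / 98.77 = 12.79 kPa

c_u = 12.8 kPa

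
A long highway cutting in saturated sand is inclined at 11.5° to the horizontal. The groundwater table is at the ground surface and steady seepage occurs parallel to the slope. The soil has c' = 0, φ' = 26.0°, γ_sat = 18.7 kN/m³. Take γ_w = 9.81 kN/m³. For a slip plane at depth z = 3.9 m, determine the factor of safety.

FS = 1.14

With seepage parallel to the slope and the water table at the surface, the effective normal stress on the slip plane uses the buoyant unit weight γ' = γ_sat − γ_w while the driving shear stress uses γ_sat:
FS = [c' + γ' z cos²β tanφ'] / [γ_sat z sinβ cosβ]
(For c' = 0 this reduces to FS = (γ'/γ_sat)·tanφ'/tanβ.)
γ' = 18.7 − 9.81 = 8.89 kN/m³
Numerator = 0.0 + 8.89·3.9·cos²11.5°·tan26.0° = 0.0 + 8.89·3.9·0.9603·0.4877 = 16.238 kPa
Denominator = 18.7·3.9·sin11.5°·cos11.5° = 18.7·3.9·0.1994·0.9799 = 14.248 kPa
FS = 16.238 / 14.248 = 1.140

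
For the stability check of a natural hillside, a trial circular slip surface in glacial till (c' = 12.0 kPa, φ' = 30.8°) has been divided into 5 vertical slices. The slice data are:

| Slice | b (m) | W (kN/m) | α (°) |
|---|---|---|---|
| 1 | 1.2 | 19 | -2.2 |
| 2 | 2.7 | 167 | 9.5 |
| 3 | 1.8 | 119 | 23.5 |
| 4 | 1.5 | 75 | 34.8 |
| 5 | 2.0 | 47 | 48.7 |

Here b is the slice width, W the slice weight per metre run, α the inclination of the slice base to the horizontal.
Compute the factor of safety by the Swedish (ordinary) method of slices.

FS = 2.35

Ordinary method of slices: FS = Σ[c'·Δl_i + (W_i cosα_i)·tanφ'] / Σ W_i sinα_i, with Δl_i = b_i / cosα_i.
Slice 1: Δl = 1.2/cos(-2.2°) = 1.201 m; N'_1 = 19·cos(-2.2°) = 19.0; c'Δl = 14.41; W sinα = -0.7
Slice 2: Δl = 2.7/cos9.5° = 2.738 m; N'_2 = 167·cos9.5° = 164.7; c'Δl = 32.85; W sinα = 27.6
Slice 3: Δl = 1.8/cos23.5° = 1.963 m; N'_3 = 119·cos23.5° = 109.1; c'Δl = 23.55; W sinα = 47.5
Slice 4: Δl = 1.5/cos34.8° = 1.827 m; N'_4 = 75·cos34.8° = 61.6; c'Δl = 21.92; W sinα = 42.8
Slice 5: Δl = 2.0/cos48.7° = 3.030 m; N'_5 = 47·cos48.7° = 31.0; c'Δl = 36.36; W sinα = 35.3
Σc'Δl = 129.1 kN/m; ΣN' = 385.4 kN/m; ΣW sinα = 152.4 kN/m
Resisting = 129.1 + 385.4·tan30.8° = 129.1 + 229.8 = 358.9 kN/m
FS = 358.9 / 152.4 = 2.355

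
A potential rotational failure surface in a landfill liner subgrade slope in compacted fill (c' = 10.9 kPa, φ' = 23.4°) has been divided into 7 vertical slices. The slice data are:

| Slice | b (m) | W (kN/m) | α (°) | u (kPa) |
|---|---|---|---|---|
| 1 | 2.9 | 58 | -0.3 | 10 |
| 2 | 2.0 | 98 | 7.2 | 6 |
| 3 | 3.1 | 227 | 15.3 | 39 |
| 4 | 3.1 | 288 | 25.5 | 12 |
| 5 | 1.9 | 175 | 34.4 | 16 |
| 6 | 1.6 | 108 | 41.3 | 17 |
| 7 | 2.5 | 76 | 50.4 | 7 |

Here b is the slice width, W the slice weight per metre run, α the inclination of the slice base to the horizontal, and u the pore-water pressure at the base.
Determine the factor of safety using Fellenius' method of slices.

FS = 1.12

Ordinary method of slices: FS = Σ[c'·Δl_i + (W_i cosα_i − u_i·Δl_i)·tanφ'] / Σ W_i sinα_i, with Δl_i = b_i / cosα_i.
Slice 1: Δl = 2.9/cos(-0.3°) = 2.900 m; N'_1 = 58·cos(-0.3°) − 10·2.900 = 29.0; c'Δl = 31.61; W sinα = -0.3
Slice 2: Δl = 2.0/cos7.2° = 2.016 m; N'_2 = 98·cos7.2° − 6·2.016 = 85.1; c'Δl = 21.97; W sinα = 12.3
Slice 3: Δl = 3.1/cos15.3° = 3.214 m; N'_3 = 227·cos15.3° − 39·3.214 = 93.6; c'Δl = 35.03; W sinα = 59.9
Slice 4: Δl = 3.1/cos25.5° = 3.435 m; N'_4 = 288·cos25.5° − 12·3.435 = 218.7; c'Δl = 37.44; W sinα = 124.0
Slice 5: Δl = 1.9/cos34.4° = 2.303 m; N'_5 = 175·cos34.4° − 16·2.303 = 107.6; c'Δl = 25.10; W sinα = 98.9
Slice 6: Δl = 1.6/cos41.3° = 2.130 m; N'_6 = 108·cos41.3° − 17·2.130 = 44.9; c'Δl = 23.21; W sinα = 71.3
Slice 7: Δl = 2.5/cos50.4° = 3.922 m; N'_7 = 76·cos50.4° − 7·3.922 = 21.0; c'Δl = 42.75; W sinα = 58.6
Σc'Δl = 217.1 kN/m; ΣN' = 599.9 kN/m; ΣW sinα = 424.6 kN/m
Resisting = 217.1 + 599.9·tan23.4° = 217.1 + 259.6 = 476.7 kN/m
FS = 476.7 / 424.6 = 1.123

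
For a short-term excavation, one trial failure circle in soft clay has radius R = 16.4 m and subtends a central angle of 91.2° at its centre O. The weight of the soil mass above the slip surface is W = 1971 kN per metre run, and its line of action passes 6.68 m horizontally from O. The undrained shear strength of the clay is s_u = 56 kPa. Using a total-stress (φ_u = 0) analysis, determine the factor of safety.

Taking moments about the centre O, the resisting moment is provided by the undrained shear strength acting along the arc:
Arc length L_a = R·θ = 16.4·(91.2°·π/180) = 16.4·1.5917 = 26.10 m
M_R = s_u·L_a·R = 56·26.10·16.4 = 23974.4 kN·m/m
M_D = W·d = 1971·6.68 = 13166.3 kN·m/m
FS = M_R / M_D = 23974.4 / 13166.3 = 1.821

FS = 1.82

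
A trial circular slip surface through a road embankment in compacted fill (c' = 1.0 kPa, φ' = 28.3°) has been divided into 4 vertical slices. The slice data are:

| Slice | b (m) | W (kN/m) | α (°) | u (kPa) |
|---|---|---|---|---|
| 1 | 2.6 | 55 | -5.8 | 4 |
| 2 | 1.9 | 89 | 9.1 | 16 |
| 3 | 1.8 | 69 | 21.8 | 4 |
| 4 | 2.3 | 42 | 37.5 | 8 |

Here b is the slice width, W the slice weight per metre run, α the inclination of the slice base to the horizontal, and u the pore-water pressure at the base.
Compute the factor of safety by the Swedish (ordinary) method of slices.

Ordinary method of slices: FS = Σ[c'·Δl_i + (W_i cosα_i − u_i·Δl_i)·tanφ'] / Σ W_i sinα_i, with Δl_i = b_i / cosα_i.
Slice 1: Δl = 2.6/cos(-5.8°) = 2.613 m; N'_1 = 55·cos(-5.8°) − 4·2.613 = 44.3; c'Δl = 2.61; W sinα = -5.6
Slice 2: Δl = 1.9/cos9.1° = 1.924 m; N'_2 = 89·cos9.1° − 16·1.924 = 57.1; c'Δl = 1.92; W sinα = 14.1
Slice 3: Δl = 1.8/cos21.8° = 1.939 m; N'_3 = 69·cos21.8° − 4·1.939 = 56.3; c'Δl = 1.94; W sinα = 25.6
Slice 4: Δl = 2.3/cos37.5° = 2.899 m; N'_4 = 42·cos37.5° − 8·2.899 = 10.1; c'Δl = 2.90; W sinα = 25.6
Σc'Δl = 9.4 kN/m; ΣN' = 167.8 kN/m; ΣW sinα = 59.7 kN/m
Resisting = 9.4 + 167.8·tan28.3° = 9.4 + 90.3 = 99.7 kN/m
FS = 99.7 / 59.7 = 1.670

FS = 1.67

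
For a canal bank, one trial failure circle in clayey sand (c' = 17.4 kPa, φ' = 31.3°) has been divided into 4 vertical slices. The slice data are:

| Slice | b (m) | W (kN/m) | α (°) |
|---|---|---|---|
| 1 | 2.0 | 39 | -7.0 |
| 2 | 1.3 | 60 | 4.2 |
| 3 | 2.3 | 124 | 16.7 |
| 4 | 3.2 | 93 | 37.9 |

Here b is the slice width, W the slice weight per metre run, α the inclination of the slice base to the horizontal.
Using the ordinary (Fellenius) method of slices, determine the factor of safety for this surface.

Ordinary method of slices: FS = Σ[c'·Δl_i + (W_i cosα_i)·tanφ'] / Σ W_i sinα_i, with Δl_i = b_i / cosα_i.
Slice 1: Δl = 2.0/cos(-7.0°) = 2.015 m; N'_1 = 39·cos(-7.0°) = 38.7; c'Δl = 35.06; W sinα = -4.8
Slice 2: Δl = 1.3/cos4.2° = 1.304 m; N'_2 = 60·cos4.2° = 59.8; c'Δl = 22.68; W sinα = 4.4
Slice 3: Δl = 2.3/cos16.7° = 2.401 m; N'_3 = 124·cos16.7° = 118.8; c'Δl = 41.78; W sinα = 35.6
Slice 4: Δl = 3.2/cos37.9° = 4.055 m; N'_4 = 93·cos37.9° = 73.4; c'Δl = 70.56; W sinα = 57.1
Σc'Δl = 170.1 kN/m; ΣN' = 290.7 kN/m; ΣW sinα = 92.4 kN/m
Resisting = 170.1 + 290.7·tan31.3° = 170.1 + 176.8 = 346.8 kN/m
FS = 346.8 / 92.4 = 3.754

FS = 3.75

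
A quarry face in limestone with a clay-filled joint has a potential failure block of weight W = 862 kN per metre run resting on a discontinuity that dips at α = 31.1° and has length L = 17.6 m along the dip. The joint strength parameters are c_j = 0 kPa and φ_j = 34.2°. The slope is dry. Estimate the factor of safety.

FS = 1.13

Resolving the block weight along and normal to the plane and applying the Mohr–Coulomb strength on the joint:
N' = W cosα = 862·cos31.1° = 738.1 kN/m
Driving force T = W sinα = 862·sin31.1° = 445.3 kN/m
Resisting force R = c_j·L + N'·tanφ_j = 0·17.6 + 738.1·tan34.2° = 0.0 + 501.6 = 501.6 kN/m
FS = R / T = 501.6 / 445.3 = 1.127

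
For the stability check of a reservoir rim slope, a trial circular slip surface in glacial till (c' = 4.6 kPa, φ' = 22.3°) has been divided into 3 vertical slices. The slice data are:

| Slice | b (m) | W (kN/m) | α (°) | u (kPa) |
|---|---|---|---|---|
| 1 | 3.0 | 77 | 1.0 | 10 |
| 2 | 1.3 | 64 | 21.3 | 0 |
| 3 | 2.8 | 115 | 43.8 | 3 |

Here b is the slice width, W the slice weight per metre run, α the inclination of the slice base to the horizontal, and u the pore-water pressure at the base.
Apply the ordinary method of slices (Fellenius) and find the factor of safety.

FS = 1.07

Ordinary method of slices: FS = Σ[c'·Δl_i + (W_i cosα_i − u_i·Δl_i)·tanφ'] / Σ W_i sinα_i, with Δl_i = b_i / cosα_i.
Slice 1: Δl = 3.0/cos1.0° = 3.000 m; N'_1 = 77·cos1.0° − 10·3.000 = 47.0; c'Δl = 13.80; W sinα = 1.3
Slice 2: Δl = 1.3/cos21.3° = 1.395 m; N'_2 = 64·cos21.3° − 0·1.395 = 59.6; c'Δl = 6.42; W sinα = 23.2
Slice 3: Δl = 2.8/cos43.8° = 3.879 m; N'_3 = 115·cos43.8° − 3·3.879 = 71.4; c'Δl = 17.85; W sinα = 79.6
Σc'Δl = 38.1 kN/m; ΣN' = 178.0 kN/m; ΣW sinα = 104.2 kN/m
Resisting = 38.1 + 178.0·tan22.3° = 38.1 + 73.0 = 111.1 kN/m
FS = 111.1 / 104.2 = 1.066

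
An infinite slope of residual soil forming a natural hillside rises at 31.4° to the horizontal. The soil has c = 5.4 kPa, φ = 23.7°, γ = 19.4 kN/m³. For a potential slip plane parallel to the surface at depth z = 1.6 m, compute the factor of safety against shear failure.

FS = 1.11

For an infinite slope with a slip plane parallel to the surface (no pore pressure): FS = [c + γz cos²β tanφ] / [γz sinβ cosβ].
γz = 19.4·1.6 = 31.04 kN/m²
Numerator = 5.4 + 31.04·cos²31.4°·tan23.7° = 5.4 + 31.04·0.7285·0.4390 = 15.327 kPa
Denominator = 31.04·sin31.4°·cos31.4° = 31.04·0.5210·0.8536 = 13.804 kPa
FS = 15.327 / 13.804 = 1.110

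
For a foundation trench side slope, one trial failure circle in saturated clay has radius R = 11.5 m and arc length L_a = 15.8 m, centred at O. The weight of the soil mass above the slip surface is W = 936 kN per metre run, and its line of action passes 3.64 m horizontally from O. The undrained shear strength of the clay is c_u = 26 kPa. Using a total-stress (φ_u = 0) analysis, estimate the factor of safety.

FS = 1.39

Taking moments about the centre O, the resisting moment is provided by the undrained shear strength acting along the arc:
M_R = c_u·L_a·R = 26·15.80·11.5 = 4724.2 kN·m/m
M_D = W·d = 936·3.64 = 3407.0 kN·m/m
FS = M_R / M_D = 4724.2 / 3407.0 = 1.387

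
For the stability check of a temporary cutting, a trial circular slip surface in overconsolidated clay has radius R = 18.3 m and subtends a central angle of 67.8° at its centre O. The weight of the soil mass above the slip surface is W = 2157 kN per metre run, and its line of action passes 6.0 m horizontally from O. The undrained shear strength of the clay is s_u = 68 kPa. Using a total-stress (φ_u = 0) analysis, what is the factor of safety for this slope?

Taking moments about the centre O, the resisting moment is provided by the undrained shear strength acting along the arc:
Arc length L_a = R·θ = 18.3·(67.8°·π/180) = 18.3·1.1833 = 21.65 m
M_R = s_u·L_a·R = 68·21.65·18.3 = 26947.5 kN·m/m
M_D = W·d = 2157·6.0 = 12942.0 kN·m/m
FS = M_R / M_D = 26947.5 / 12942.0 = 2.082

FS = 2.08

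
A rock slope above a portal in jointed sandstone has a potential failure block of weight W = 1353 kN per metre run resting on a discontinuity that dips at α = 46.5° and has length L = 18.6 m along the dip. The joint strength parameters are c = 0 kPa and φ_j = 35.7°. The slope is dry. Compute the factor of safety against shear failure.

Resolving the block weight along and normal to the plane and applying the Mohr–Coulomb strength on the joint:
N' = W cosα = 1353·cos46.5° = 931.3 kN/m
Driving force T = W sinα = 1353·sin46.5° = 981.4 kN/m
Resisting force R = c·L + N'·tanφ_j = 0·18.6 + 931.3·tan35.7° = 0.0 + 669.2 = 669.2 kN/m
FS = R / T = 669.2 / 981.4 = 0.682

FS = 0.68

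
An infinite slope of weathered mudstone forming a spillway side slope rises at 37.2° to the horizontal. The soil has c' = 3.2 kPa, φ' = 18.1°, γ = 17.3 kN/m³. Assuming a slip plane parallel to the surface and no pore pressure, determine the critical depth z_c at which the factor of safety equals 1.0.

Setting FS = 1.00 in FS = [c' + γz cos²β tanφ'] / [γz sinβ cosβ] and solving for z:
z = c' / [γ cosβ (FS·sinβ − cosβ·tanφ')]
  = 3.2 / [17.3·cos37.2°·(1.00·sin37.2° − cos37.2°·tan18.1°)]
  = 3.2 / [17.3·0.7965·(1.00·0.6046 − 0.7965·0.3269)]
  = 3.2 / 4.7438 = 0.675 m

z_c = 0.67 m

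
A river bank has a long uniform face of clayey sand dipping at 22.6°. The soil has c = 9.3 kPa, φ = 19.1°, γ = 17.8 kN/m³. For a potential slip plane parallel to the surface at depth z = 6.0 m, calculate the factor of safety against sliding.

For an infinite slope with a slip plane parallel to the surface (no pore pressure): FS = [c + γz cos²β tanφ] / [γz sinβ cosβ].
γz = 17.8·6.0 = 106.80 kN/m²
Numerator = 9.3 + 106.80·cos²22.6°·tan19.1° = 9.3 + 106.80·0.8523·0.3463 = 40.821 kPa
Denominator = 106.80·sin22.6°·cos22.6° = 106.80·0.3843·0.9232 = 37.891 kPa
FS = 40.821 / 37.891 = 1.077

FS = 1.08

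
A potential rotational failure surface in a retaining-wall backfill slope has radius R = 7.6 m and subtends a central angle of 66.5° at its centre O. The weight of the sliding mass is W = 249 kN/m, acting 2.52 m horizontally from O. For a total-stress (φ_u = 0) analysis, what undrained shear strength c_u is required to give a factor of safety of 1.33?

FS = c_u·L_a·R / (W·d), so c_u = FS·W·d / (L_a·R).
Arc length L_a = R·θ = 7.6·(66.5°·π/180) = 7.6·1.1606 = 8.82 m
c_u = 1.33·249·2.52 / (8.82·7.6) = 834.5 / 67.04 = 12.45 kPa

c_u = 12.4 kPa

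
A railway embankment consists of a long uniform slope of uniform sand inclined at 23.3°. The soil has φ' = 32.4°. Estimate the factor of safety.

For a dry cohesionless infinite slope the factor of safety is FS = tanφ' / tanβ.
FS = tan32.4° / tan23.3° = 0.6346 / 0.4307 = 1.474

FS = 1.47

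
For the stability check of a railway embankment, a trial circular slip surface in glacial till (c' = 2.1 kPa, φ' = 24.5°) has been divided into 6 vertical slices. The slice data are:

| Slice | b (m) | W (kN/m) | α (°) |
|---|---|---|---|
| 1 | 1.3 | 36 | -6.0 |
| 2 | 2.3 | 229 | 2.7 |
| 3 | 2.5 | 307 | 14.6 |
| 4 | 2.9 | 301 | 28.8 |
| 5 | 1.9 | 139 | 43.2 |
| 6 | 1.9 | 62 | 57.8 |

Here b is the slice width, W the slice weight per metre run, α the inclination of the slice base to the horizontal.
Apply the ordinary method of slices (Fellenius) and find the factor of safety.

FS = 1.25

Ordinary method of slices: FS = Σ[c'·Δl_i + (W_i cosα_i)·tanφ'] / Σ W_i sinα_i, with Δl_i = b_i / cosα_i.
Slice 1: Δl = 1.3/cos(-6.0°) = 1.307 m; N'_1 = 36·cos(-6.0°) = 35.8; c'Δl = 2.75; W sinα = -3.8
Slice 2: Δl = 2.3/cos2.7° = 2.303 m; N'_2 = 229·cos2.7° = 228.7; c'Δl = 4.84; W sinα = 10.8
Slice 3: Δl = 2.5/cos14.6° = 2.583 m; N'_3 = 307·cos14.6° = 297.1; c'Δl = 5.43; W sinα = 77.4
Slice 4: Δl = 2.9/cos28.8° = 3.309 m; N'_4 = 301·cos28.8° = 263.8; c'Δl = 6.95; W sinα = 145.0
Slice 5: Δl = 1.9/cos43.2° = 2.606 m; N'_5 = 139·cos43.2° = 101.3; c'Δl = 5.47; W sinα = 95.2
Slice 6: Δl = 1.9/cos57.8° = 3.566 m; N'_6 = 62·cos57.8° = 33.0; c'Δl = 7.49; W sinα = 52.5
Σc'Δl = 32.9 kN/m; ΣN' = 959.8 kN/m; ΣW sinα = 377.0 kN/m
Resisting = 32.9 + 959.8·tan24.5° = 32.9 + 437.4 = 470.3 kN/m
FS = 470.3 / 377.0 = 1.247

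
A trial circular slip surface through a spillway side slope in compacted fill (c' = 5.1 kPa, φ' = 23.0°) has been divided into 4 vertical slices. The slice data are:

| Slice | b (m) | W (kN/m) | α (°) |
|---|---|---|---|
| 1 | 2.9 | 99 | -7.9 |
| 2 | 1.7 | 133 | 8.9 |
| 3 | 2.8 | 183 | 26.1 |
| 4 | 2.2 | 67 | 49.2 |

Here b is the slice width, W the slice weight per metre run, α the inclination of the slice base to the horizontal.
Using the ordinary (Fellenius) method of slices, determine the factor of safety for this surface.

FS = 1.75

Ordinary method of slices: FS = Σ[c'·Δl_i + (W_i cosα_i)·tanφ'] / Σ W_i sinα_i, with Δl_i = b_i / cosα_i.
Slice 1: Δl = 2.9/cos(-7.9°) = 2.928 m; N'_1 = 99·cos(-7.9°) = 98.1; c'Δl = 14.93; W sinα = -13.6
Slice 2: Δl = 1.7/cos8.9° = 1.721 m; N'_2 = 133·cos8.9° = 131.4; c'Δl = 8.78; W sinα = 20.6
Slice 3: Δl = 2.8/cos26.1° = 3.118 m; N'_3 = 183·cos26.1° = 164.3; c'Δl = 15.90; W sinα = 80.5
Slice 4: Δl = 2.2/cos49.2° = 3.367 m; N'_4 = 67·cos49.2° = 43.8; c'Δl = 17.17; W sinα = 50.7
Σc'Δl = 56.8 kN/m; ΣN' = 437.6 kN/m; ΣW sinα = 138.2 kN/m
Resisting = 56.8 + 437.6·tan23.0° = 56.8 + 185.7 = 242.5 kN/m
FS = 242.5 / 138.2 = 1.755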